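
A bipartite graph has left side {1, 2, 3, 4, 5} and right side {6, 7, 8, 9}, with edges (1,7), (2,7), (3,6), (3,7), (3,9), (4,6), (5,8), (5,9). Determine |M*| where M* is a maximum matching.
4 (matching: (1,7), (3,9), (4,6), (5,8); upper bound min(|L|,|R|) = min(5,4) = 4)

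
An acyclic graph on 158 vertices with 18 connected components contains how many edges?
140 (Each of the 18 component trees on V_i vertices has V_i - 1 edges; summing gives V - C = 158 - 18 = 140)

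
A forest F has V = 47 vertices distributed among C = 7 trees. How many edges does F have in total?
40 (Each of the 7 component trees on V_i vertices has V_i - 1 edges; summing gives V - C = 47 - 7 = 40)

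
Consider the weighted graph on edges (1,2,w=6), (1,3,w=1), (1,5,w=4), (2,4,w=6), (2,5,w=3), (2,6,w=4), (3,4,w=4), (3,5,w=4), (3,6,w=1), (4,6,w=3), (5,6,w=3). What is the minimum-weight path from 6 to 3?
1 (path: 6 -> 3; weights 1 = 1)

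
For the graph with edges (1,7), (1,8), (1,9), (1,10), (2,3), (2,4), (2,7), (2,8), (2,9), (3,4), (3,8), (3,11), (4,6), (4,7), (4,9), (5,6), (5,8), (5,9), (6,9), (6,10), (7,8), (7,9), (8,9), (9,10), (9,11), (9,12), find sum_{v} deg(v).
52 (handshake: sum of degrees = 2|E| = 2 x 26 = 52)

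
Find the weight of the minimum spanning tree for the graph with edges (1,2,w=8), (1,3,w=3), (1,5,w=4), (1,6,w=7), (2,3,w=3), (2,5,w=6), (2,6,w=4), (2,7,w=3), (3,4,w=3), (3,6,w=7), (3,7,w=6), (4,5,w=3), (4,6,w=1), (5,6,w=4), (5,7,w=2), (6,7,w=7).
15 (MST edges: (1,3,w=3), (2,3,w=3), (2,7,w=3), (3,4,w=3), (4,6,w=1), (5,7,w=2); sum of weights 3 + 3 + 3 + 3 + 1 + 2 = 15)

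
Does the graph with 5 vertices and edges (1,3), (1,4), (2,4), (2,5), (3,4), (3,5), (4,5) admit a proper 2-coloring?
No (odd cycle of length 3: 4 -> 1 -> 3 -> 4)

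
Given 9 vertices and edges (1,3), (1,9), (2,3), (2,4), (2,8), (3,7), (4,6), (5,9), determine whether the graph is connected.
Yes (BFS from 1 visits [1, 3, 9, 2, 7, 5, 4, 8, 6] — all 9 vertices reached)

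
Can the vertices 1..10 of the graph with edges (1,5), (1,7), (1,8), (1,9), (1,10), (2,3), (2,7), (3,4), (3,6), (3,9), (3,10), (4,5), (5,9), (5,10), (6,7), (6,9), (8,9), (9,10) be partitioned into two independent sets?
No (odd cycle of length 3: 9 -> 1 -> 5 -> 9)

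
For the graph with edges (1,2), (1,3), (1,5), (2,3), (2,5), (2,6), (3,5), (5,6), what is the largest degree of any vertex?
4 (attained at vertices 2, 5)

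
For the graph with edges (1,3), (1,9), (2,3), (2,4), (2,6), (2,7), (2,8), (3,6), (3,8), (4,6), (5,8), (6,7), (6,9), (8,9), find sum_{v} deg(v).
28 (handshake: sum of degrees = 2|E| = 2 x 14 = 28)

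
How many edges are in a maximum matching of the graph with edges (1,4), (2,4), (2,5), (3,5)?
2 (matching: (1,4), (2,5); upper bound floor(n/2) = floor(5/2) = 2)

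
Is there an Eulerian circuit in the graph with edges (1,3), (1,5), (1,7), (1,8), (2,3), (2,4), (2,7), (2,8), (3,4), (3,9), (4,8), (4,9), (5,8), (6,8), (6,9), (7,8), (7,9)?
Yes (the graph is connected and all 9 vertices have even degree)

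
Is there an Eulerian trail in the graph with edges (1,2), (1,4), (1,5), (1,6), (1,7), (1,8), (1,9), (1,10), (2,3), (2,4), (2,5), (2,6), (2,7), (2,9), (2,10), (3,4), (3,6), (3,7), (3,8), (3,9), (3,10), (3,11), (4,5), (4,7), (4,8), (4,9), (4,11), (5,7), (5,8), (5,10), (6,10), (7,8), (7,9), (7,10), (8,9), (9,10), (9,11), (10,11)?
Yes — and in fact it has an Eulerian circuit (the graph is connected and all 11 vertices have even degree)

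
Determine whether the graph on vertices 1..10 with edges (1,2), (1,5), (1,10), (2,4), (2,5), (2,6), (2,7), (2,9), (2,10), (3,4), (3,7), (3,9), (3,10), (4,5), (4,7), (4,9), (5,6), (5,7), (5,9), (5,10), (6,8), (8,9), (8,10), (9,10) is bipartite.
No (odd cycle of length 3: 5 -> 1 -> 2 -> 5)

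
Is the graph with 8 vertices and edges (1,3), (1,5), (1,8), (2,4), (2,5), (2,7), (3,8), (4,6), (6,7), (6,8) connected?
Yes (BFS from 1 visits [1, 3, 5, 8, 2, 6, 4, 7] — all 8 vertices reached)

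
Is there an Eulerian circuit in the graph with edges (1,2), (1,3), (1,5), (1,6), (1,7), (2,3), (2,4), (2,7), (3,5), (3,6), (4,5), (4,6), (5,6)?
No (2 vertices have odd degree: {1, 4}; Eulerian circuit requires 0)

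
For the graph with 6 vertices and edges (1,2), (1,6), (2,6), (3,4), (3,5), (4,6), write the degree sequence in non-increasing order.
[3, 2, 2, 2, 2, 1] (degrees: deg(1)=2, deg(2)=2, deg(3)=2, deg(4)=2, deg(5)=1, deg(6)=3)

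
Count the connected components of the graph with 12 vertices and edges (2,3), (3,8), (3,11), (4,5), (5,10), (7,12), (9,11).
5 (components: {1}, {2, 3, 8, 9, 11}, {4, 5, 10}, {6}, {7, 12})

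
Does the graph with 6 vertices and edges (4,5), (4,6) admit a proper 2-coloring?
Yes. Partition: {1, 2, 3, 4}, {5, 6}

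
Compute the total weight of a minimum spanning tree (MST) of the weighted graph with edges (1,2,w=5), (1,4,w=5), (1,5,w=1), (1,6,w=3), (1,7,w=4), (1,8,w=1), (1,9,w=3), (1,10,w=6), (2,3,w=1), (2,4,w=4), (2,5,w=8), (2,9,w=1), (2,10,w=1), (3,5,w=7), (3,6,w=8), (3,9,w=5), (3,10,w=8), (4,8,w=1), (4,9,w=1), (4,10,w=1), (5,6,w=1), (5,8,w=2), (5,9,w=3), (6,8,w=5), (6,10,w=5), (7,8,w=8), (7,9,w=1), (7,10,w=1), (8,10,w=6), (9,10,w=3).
9 (MST edges: (1,5,w=1), (1,8,w=1), (2,3,w=1), (2,9,w=1), (2,10,w=1), (4,8,w=1), (4,10,w=1), (5,6,w=1), (7,9,w=1); sum of weights 1 + 1 + 1 + 1 + 1 + 1 + 1 + 1 + 1 = 9)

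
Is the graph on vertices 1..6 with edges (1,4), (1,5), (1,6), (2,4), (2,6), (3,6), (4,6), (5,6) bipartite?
No (odd cycle of length 3: 6 -> 1 -> 4 -> 6)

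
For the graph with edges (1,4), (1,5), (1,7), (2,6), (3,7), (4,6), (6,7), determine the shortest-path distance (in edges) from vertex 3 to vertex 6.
2 (path: 3 -> 7 -> 6, 2 edges)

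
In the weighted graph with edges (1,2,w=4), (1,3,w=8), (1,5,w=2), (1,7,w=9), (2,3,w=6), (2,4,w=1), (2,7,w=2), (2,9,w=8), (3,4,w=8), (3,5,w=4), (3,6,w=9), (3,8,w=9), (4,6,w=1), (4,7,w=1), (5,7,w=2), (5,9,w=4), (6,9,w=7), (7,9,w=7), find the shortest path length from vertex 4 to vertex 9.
7 (path: 4 -> 7 -> 5 -> 9; weights 1 + 2 + 4 = 7)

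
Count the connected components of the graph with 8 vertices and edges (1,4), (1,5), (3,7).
5 (components: {1, 4, 5}, {2}, {3, 7}, {6}, {8})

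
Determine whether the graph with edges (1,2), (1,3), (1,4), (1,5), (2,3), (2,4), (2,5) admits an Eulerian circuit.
Yes (the graph is connected and all 5 vertices have even degree)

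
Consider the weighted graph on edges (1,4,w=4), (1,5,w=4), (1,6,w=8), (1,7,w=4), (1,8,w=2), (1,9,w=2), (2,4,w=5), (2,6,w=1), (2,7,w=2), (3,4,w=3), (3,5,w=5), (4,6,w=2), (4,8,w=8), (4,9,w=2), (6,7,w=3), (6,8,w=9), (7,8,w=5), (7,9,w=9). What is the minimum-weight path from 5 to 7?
8 (path: 5 -> 1 -> 7; weights 4 + 4 = 8)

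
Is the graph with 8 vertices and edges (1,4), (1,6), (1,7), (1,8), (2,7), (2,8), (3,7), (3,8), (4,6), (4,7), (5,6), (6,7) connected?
Yes (BFS from 1 visits [1, 4, 6, 7, 8, 5, 2, 3] — all 8 vertices reached)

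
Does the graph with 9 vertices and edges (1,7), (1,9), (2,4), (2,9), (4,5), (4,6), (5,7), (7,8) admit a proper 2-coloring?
Yes. Partition: {1, 2, 3, 5, 6, 8}, {4, 7, 9}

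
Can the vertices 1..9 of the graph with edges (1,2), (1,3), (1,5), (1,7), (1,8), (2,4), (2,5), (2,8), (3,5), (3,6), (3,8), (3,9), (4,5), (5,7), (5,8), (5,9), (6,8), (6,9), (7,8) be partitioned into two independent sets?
No (odd cycle of length 3: 2 -> 1 -> 8 -> 2)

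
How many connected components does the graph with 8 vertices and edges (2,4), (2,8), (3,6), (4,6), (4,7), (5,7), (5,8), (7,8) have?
2 (components: {1}, {2, 3, 4, 5, 6, 7, 8})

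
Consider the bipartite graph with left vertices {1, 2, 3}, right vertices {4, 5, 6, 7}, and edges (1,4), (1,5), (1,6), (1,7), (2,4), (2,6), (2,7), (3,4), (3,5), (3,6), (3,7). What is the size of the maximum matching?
3 (matching: (1,7), (2,6), (3,5); upper bound min(|L|,|R|) = min(3,4) = 3)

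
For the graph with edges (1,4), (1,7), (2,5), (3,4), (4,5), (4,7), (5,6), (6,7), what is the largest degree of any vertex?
4 (attained at vertex 4)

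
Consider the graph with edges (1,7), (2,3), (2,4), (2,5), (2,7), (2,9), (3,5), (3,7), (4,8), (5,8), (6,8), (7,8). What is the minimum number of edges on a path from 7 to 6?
2 (path: 7 -> 8 -> 6, 2 edges)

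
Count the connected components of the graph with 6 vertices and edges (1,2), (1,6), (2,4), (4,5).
2 (components: {1, 2, 4, 5, 6}, {3})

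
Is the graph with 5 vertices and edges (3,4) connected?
No, it has 4 components: {1}, {2}, {3, 4}, {5}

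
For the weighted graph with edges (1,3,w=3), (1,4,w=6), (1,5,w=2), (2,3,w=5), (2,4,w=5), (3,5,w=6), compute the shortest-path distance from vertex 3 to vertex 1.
3 (path: 3 -> 1; weights 3 = 3)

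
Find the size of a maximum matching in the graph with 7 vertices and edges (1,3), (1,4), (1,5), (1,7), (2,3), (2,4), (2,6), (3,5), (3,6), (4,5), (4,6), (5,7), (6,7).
3 (matching: (1,7), (3,6), (4,5); upper bound floor(n/2) = floor(7/2) = 3)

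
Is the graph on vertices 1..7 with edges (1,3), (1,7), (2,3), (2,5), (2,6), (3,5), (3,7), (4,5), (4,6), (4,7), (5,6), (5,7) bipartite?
No (odd cycle of length 3: 7 -> 1 -> 3 -> 7)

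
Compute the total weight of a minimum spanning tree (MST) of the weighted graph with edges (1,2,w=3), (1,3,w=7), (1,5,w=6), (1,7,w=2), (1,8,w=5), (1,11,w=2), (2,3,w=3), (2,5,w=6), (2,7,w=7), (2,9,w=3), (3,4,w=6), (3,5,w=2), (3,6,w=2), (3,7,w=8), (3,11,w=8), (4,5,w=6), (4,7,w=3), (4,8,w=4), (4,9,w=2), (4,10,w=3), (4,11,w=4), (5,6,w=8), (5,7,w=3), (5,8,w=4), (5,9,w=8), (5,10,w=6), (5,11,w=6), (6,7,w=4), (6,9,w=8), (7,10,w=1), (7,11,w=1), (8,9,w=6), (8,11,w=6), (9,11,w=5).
23 (MST edges: (1,2,w=3), (1,7,w=2), (2,3,w=3), (2,9,w=3), (3,5,w=2), (3,6,w=2), (4,8,w=4), (4,9,w=2), (7,10,w=1), (7,11,w=1); sum of weights 3 + 2 + 3 + 3 + 2 + 2 + 4 + 2 + 1 + 1 = 23)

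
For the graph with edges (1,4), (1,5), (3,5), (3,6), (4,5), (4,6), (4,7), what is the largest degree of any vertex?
4 (attained at vertex 4)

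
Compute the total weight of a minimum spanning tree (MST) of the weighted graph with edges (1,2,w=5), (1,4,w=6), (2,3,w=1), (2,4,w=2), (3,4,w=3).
8 (MST edges: (1,2,w=5), (2,3,w=1), (2,4,w=2); sum of weights 5 + 1 + 2 = 8)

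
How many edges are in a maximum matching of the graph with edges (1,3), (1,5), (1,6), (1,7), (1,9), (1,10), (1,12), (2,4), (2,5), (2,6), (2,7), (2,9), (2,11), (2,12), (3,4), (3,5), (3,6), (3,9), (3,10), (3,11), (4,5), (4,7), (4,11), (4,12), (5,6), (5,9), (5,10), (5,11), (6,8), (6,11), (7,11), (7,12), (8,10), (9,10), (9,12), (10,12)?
6 (matching: (1,7), (2,6), (3,11), (4,5), (8,10), (9,12); upper bound floor(n/2) = floor(12/2) = 6)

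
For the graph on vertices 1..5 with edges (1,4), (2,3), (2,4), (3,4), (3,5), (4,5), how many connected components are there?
1 (components: {1, 2, 3, 4, 5})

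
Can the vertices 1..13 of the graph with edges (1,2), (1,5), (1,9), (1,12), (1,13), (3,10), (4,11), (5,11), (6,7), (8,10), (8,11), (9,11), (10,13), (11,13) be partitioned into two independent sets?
Yes. Partition: {1, 6, 10, 11}, {2, 3, 4, 5, 7, 8, 9, 12, 13}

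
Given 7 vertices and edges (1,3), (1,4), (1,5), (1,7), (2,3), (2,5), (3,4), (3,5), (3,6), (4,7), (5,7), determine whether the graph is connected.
Yes (BFS from 1 visits [1, 3, 4, 5, 7, 2, 6] — all 7 vertices reached)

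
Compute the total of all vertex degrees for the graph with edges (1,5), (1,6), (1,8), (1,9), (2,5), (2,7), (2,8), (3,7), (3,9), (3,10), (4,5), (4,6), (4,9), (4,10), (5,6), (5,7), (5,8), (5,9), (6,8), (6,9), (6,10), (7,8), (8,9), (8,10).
48 (handshake: sum of degrees = 2|E| = 2 x 24 = 48)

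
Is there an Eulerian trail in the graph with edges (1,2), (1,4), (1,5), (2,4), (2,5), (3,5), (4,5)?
No (4 vertices have odd degree: {1, 2, 3, 4}; Eulerian path requires 0 or 2)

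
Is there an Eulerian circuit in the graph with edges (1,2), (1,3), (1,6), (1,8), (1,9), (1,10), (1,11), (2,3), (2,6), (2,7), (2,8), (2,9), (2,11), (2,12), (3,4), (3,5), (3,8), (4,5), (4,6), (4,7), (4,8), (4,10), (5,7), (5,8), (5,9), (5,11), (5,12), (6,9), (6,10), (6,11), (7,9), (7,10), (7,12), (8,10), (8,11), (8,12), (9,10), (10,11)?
No (4 vertices have odd degree: {1, 3, 5, 10}; Eulerian circuit requires 0)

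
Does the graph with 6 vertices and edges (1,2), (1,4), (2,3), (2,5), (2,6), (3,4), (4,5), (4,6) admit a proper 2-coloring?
Yes. Partition: {1, 3, 5, 6}, {2, 4}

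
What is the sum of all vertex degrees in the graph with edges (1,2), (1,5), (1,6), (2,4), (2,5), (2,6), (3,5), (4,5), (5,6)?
18 (handshake: sum of degrees = 2|E| = 2 x 9 = 18)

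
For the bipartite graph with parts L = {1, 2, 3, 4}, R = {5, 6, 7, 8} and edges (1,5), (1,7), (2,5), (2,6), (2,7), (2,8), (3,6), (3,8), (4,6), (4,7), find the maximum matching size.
4 (matching: (1,7), (2,5), (3,8), (4,6); upper bound min(|L|,|R|) = min(4,4) = 4)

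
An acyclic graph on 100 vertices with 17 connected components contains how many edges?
83 (Each of the 17 component trees on V_i vertices has V_i - 1 edges; summing gives V - C = 100 - 17 = 83)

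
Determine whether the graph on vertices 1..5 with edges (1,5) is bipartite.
Yes. Partition: {1, 2, 3, 4}, {5}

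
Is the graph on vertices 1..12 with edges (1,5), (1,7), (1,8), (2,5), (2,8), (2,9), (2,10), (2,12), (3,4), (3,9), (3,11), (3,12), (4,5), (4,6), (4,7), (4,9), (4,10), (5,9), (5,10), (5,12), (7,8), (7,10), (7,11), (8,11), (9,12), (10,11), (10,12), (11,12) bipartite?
No (odd cycle of length 3: 8 -> 1 -> 7 -> 8)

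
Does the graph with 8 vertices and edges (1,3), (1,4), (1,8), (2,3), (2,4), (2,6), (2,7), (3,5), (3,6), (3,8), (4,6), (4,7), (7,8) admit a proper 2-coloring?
No (odd cycle of length 3: 8 -> 1 -> 3 -> 8)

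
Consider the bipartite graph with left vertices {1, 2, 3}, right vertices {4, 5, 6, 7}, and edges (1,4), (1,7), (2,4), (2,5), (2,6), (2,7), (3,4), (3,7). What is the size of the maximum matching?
3 (matching: (1,7), (2,6), (3,4); upper bound min(|L|,|R|) = min(3,4) = 3)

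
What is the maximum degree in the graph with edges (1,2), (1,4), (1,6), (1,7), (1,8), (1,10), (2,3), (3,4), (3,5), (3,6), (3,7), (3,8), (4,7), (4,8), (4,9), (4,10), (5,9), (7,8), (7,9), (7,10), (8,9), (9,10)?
6 (attained at vertices 1, 3, 4, 7)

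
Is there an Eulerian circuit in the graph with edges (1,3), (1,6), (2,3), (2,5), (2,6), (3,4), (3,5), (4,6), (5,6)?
No (2 vertices have odd degree: {2, 5}; Eulerian circuit requires 0)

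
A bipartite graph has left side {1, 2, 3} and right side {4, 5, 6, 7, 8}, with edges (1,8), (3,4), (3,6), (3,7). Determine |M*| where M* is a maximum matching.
2 (matching: (1,8), (3,7); upper bound min(|L|,|R|) = min(3,5) = 3)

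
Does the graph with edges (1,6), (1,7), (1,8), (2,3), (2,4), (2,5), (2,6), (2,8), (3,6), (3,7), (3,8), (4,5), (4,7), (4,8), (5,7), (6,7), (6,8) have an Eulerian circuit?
No (6 vertices have odd degree: {1, 2, 5, 6, 7, 8}; Eulerian circuit requires 0)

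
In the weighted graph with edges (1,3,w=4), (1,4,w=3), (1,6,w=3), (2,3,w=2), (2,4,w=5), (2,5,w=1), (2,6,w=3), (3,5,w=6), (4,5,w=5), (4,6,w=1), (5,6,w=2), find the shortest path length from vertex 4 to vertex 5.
3 (path: 4 -> 6 -> 5; weights 1 + 2 = 3)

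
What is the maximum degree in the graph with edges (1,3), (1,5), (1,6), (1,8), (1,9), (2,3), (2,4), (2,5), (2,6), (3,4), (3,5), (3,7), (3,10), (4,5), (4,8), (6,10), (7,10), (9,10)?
6 (attained at vertex 3)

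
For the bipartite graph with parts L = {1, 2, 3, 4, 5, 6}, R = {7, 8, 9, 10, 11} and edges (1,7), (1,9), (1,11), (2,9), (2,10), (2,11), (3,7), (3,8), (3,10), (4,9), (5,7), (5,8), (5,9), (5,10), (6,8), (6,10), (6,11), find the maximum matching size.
5 (matching: (1,11), (2,10), (3,8), (4,9), (5,7); upper bound min(|L|,|R|) = min(6,5) = 5)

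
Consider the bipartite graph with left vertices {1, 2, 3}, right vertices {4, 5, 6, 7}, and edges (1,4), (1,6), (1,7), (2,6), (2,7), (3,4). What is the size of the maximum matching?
3 (matching: (1,7), (2,6), (3,4); upper bound min(|L|,|R|) = min(3,4) = 3)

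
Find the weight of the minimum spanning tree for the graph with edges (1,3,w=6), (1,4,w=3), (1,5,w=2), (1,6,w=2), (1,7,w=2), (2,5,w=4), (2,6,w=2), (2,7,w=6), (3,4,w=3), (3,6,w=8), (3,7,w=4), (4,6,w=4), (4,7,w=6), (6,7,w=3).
14 (MST edges: (1,4,w=3), (1,5,w=2), (1,6,w=2), (1,7,w=2), (2,6,w=2), (3,4,w=3); sum of weights 3 + 2 + 2 + 2 + 2 + 3 = 14)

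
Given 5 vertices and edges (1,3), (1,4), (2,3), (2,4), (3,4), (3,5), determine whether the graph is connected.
Yes (BFS from 1 visits [1, 3, 4, 2, 5] — all 5 vertices reached)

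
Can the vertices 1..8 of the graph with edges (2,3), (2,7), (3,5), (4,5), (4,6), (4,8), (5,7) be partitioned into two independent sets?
Yes. Partition: {1, 2, 5, 6, 8}, {3, 4, 7}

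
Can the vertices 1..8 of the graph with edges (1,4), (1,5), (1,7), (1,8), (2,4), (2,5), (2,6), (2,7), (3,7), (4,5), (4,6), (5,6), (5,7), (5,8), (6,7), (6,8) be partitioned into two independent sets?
No (odd cycle of length 3: 5 -> 1 -> 4 -> 5)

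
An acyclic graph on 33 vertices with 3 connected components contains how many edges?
30 (Each of the 3 component trees on V_i vertices has V_i - 1 edges; summing gives V - C = 33 - 3 = 30)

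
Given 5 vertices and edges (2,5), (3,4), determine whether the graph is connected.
No, it has 3 components: {1}, {2, 5}, {3, 4}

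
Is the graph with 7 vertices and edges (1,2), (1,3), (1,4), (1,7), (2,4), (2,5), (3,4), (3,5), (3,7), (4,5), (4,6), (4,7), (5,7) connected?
Yes (BFS from 1 visits [1, 2, 3, 4, 7, 5, 6] — all 7 vertices reached)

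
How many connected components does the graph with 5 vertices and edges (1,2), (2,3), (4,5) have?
2 (components: {1, 2, 3}, {4, 5})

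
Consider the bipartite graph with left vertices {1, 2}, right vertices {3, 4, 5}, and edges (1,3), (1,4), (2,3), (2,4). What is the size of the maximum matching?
2 (matching: (1,4), (2,3); upper bound min(|L|,|R|) = min(2,3) = 2)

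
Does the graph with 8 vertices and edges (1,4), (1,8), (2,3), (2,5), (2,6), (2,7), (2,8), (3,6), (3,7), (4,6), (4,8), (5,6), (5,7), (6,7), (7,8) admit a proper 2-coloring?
No (odd cycle of length 3: 8 -> 1 -> 4 -> 8)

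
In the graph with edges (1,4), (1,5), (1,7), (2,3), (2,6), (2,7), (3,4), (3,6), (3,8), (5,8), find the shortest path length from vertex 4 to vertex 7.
2 (path: 4 -> 1 -> 7, 2 edges)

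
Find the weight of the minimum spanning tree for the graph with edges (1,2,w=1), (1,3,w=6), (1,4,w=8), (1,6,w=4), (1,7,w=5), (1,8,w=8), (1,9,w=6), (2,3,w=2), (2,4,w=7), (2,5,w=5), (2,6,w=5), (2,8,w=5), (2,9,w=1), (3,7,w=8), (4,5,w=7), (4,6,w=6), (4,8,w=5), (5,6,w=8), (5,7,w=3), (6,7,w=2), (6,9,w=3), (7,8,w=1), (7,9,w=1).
16 (MST edges: (1,2,w=1), (2,3,w=2), (2,9,w=1), (4,8,w=5), (5,7,w=3), (6,7,w=2), (7,8,w=1), (7,9,w=1); sum of weights 1 + 2 + 1 + 5 + 3 + 2 + 1 + 1 = 16)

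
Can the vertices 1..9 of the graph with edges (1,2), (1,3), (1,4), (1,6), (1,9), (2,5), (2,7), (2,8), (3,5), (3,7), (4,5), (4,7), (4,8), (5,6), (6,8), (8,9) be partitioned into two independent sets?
Yes. Partition: {1, 5, 7, 8}, {2, 3, 4, 6, 9}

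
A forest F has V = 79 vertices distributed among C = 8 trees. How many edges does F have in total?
71 (Each of the 8 component trees on V_i vertices has V_i - 1 edges; summing gives V - C = 79 - 8 = 71)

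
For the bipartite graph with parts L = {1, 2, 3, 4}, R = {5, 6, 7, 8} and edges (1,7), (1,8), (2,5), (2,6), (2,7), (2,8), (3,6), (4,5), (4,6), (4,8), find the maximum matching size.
4 (matching: (1,8), (2,7), (3,6), (4,5); upper bound min(|L|,|R|) = min(4,4) = 4)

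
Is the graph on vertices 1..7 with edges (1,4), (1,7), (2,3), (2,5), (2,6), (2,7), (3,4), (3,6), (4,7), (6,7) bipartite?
No (odd cycle of length 3: 7 -> 1 -> 4 -> 7)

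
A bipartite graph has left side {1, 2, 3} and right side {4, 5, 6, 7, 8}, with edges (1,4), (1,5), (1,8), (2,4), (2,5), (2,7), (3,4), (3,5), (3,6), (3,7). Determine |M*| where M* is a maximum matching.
3 (matching: (1,8), (2,7), (3,6); upper bound min(|L|,|R|) = min(3,5) = 3)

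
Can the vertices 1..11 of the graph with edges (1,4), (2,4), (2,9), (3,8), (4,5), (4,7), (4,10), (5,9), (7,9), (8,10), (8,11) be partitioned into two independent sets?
Yes. Partition: {1, 2, 3, 5, 6, 7, 10, 11}, {4, 8, 9}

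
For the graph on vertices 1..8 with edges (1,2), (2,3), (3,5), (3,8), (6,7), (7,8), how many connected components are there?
2 (components: {1, 2, 3, 5, 6, 7, 8}, {4})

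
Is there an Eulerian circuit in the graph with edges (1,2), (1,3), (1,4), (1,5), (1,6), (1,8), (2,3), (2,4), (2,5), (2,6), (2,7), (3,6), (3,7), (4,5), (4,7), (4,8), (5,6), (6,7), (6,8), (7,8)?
No (2 vertices have odd degree: {4, 7}; Eulerian circuit requires 0)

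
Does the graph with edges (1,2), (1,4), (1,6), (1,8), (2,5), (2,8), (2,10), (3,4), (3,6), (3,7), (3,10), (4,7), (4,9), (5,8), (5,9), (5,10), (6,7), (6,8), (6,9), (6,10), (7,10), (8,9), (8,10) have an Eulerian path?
Yes — and in fact it has an Eulerian circuit (the graph is connected and all 10 vertices have even degree)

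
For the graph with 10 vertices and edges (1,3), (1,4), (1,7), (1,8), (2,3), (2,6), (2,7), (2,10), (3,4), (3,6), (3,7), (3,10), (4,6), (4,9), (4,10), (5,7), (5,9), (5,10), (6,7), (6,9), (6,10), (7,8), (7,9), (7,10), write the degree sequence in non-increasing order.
[8, 6, 6, 6, 5, 4, 4, 4, 3, 2] (degrees: deg(1)=4, deg(2)=4, deg(3)=6, deg(4)=5, deg(5)=3, deg(6)=6, deg(7)=8, deg(8)=2, deg(9)=4, deg(10)=6)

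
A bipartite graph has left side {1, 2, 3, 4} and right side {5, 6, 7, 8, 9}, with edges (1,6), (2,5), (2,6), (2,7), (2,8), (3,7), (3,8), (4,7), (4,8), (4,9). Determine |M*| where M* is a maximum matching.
4 (matching: (1,6), (2,8), (3,7), (4,9); upper bound min(|L|,|R|) = min(4,5) = 4)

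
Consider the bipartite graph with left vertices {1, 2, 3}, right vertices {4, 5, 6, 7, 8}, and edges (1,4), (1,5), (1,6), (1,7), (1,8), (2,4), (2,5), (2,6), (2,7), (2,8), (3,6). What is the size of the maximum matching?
3 (matching: (1,8), (2,7), (3,6); upper bound min(|L|,|R|) = min(3,5) = 3)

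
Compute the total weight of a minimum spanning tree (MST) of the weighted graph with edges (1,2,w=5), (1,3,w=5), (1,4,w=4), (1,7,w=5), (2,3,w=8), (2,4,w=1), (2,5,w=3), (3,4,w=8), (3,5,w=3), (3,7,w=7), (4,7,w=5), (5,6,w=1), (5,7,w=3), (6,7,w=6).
15 (MST edges: (1,4,w=4), (2,4,w=1), (2,5,w=3), (3,5,w=3), (5,6,w=1), (5,7,w=3); sum of weights 4 + 1 + 3 + 3 + 1 + 3 = 15)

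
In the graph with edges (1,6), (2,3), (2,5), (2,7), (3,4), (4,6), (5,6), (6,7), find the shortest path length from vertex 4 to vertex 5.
2 (path: 4 -> 6 -> 5, 2 edges)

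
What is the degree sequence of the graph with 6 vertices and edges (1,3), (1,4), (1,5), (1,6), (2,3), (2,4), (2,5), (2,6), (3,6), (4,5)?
[4, 4, 3, 3, 3, 3] (degrees: deg(1)=4, deg(2)=4, deg(3)=3, deg(4)=3, deg(5)=3, deg(6)=3)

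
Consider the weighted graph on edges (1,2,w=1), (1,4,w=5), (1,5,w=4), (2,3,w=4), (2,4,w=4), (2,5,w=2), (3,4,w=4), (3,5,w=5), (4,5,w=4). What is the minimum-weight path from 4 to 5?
4 (path: 4 -> 5; weights 4 = 4)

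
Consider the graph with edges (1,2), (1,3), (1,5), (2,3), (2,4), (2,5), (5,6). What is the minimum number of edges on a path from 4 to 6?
3 (path: 4 -> 2 -> 5 -> 6, 3 edges)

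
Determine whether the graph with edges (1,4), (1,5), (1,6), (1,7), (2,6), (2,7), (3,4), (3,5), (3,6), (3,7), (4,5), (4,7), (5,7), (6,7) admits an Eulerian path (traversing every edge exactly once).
Yes — and in fact it has an Eulerian circuit (the graph is connected and all 7 vertices have even degree)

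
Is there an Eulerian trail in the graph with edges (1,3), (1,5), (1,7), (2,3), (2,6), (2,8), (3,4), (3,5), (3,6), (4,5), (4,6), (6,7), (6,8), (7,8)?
No (8 vertices have odd degree: {1, 2, 3, 4, 5, 6, 7, 8}; Eulerian path requires 0 or 2)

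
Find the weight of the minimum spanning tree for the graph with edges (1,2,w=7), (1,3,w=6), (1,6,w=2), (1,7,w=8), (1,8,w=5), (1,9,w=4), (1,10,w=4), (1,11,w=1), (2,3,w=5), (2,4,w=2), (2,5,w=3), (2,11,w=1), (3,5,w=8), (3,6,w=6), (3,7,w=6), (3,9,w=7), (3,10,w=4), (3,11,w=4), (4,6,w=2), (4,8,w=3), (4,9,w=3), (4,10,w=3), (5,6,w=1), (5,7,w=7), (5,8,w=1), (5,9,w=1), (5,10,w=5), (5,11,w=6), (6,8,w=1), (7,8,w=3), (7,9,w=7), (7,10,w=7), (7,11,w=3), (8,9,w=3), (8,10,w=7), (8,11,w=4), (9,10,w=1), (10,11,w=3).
17 (MST edges: (1,6,w=2), (1,11,w=1), (2,4,w=2), (2,11,w=1), (3,10,w=4), (5,6,w=1), (5,8,w=1), (5,9,w=1), (7,8,w=3), (9,10,w=1); sum of weights 2 + 1 + 2 + 1 + 4 + 1 + 1 + 1 + 3 + 1 = 17)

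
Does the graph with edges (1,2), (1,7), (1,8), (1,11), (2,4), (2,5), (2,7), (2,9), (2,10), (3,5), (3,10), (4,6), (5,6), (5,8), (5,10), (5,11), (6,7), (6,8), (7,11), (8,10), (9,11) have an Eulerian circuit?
Yes (the graph is connected and all 11 vertices have even degree)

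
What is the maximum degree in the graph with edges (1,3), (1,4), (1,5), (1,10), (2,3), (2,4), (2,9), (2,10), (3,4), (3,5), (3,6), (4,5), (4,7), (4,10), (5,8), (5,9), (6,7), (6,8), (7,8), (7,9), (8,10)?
6 (attained at vertex 4)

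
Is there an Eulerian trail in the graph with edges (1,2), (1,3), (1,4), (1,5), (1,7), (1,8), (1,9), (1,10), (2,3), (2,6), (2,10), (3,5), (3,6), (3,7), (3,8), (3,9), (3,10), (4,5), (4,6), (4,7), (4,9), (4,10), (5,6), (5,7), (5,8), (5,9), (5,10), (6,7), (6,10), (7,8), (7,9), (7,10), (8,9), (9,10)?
Yes (the graph is connected and exactly 2 vertices have odd degree: {8, 9}; any Eulerian path must start and end at those)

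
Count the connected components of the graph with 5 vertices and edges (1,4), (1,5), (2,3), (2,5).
1 (components: {1, 2, 3, 4, 5})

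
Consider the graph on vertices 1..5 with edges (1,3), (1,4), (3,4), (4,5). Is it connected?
No, it has 2 components: {1, 3, 4, 5}, {2}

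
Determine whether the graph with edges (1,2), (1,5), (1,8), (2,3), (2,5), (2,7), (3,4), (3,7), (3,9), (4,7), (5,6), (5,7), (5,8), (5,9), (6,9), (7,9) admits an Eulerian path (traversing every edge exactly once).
Yes (the graph is connected and exactly 2 vertices have odd degree: {1, 7}; any Eulerian path must start and end at those)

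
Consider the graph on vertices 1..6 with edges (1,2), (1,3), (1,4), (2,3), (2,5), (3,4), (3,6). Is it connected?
Yes (BFS from 1 visits [1, 2, 3, 4, 5, 6] — all 6 vertices reached)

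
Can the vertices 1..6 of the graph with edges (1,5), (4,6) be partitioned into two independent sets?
Yes. Partition: {1, 2, 3, 4}, {5, 6}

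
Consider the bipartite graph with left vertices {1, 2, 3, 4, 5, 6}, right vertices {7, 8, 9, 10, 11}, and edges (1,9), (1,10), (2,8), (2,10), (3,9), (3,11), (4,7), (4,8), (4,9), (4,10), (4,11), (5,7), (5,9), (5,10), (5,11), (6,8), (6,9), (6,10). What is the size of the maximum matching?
5 (matching: (1,10), (2,8), (3,11), (4,9), (5,7); upper bound min(|L|,|R|) = min(6,5) = 5)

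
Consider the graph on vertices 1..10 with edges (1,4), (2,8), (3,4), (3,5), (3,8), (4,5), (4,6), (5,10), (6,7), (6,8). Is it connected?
No, it has 2 components: {1, 2, 3, 4, 5, 6, 7, 8, 10}, {9}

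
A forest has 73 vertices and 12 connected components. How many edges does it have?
61 (Each of the 12 component trees on V_i vertices has V_i - 1 edges; summing gives V - C = 73 - 12 = 61)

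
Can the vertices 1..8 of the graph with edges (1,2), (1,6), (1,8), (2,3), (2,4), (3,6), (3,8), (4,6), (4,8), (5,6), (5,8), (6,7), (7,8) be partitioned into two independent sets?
Yes. Partition: {1, 3, 4, 5, 7}, {2, 6, 8}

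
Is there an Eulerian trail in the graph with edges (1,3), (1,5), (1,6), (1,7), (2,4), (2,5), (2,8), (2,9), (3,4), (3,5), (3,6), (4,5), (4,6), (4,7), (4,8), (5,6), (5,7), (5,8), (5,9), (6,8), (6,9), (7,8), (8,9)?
Yes — and in fact it has an Eulerian circuit (the graph is connected and all 9 vertices have even degree)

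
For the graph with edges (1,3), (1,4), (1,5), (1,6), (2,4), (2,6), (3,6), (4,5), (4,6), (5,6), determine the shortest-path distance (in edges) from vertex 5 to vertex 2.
2 (path: 5 -> 4 -> 2, 2 edges)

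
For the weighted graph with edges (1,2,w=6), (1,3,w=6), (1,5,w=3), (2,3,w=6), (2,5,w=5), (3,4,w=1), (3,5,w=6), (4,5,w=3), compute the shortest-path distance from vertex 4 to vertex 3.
1 (path: 4 -> 3; weights 1 = 1)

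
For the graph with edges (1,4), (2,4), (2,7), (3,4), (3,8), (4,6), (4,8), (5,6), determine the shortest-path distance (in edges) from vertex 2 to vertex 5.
3 (path: 2 -> 4 -> 6 -> 5, 3 edges)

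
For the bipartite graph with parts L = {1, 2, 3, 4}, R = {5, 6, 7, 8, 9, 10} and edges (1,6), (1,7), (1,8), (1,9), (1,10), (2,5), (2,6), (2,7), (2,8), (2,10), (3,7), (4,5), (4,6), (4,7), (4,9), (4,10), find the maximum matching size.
4 (matching: (1,10), (2,8), (3,7), (4,9); upper bound min(|L|,|R|) = min(4,6) = 4)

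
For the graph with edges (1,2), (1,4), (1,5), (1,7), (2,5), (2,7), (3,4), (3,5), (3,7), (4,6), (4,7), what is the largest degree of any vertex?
4 (attained at vertices 1, 4, 7)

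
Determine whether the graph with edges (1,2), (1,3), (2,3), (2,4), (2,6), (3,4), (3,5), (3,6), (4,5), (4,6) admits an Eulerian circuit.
No (2 vertices have odd degree: {3, 6}; Eulerian circuit requires 0)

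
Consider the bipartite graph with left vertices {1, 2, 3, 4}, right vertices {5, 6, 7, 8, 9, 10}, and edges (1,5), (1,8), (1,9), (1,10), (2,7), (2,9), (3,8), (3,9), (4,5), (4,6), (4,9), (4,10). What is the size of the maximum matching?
4 (matching: (1,10), (2,7), (3,8), (4,9); upper bound min(|L|,|R|) = min(4,6) = 4)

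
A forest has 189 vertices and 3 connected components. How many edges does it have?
186 (Each of the 3 component trees on V_i vertices has V_i - 1 edges; summing gives V - C = 189 - 3 = 186)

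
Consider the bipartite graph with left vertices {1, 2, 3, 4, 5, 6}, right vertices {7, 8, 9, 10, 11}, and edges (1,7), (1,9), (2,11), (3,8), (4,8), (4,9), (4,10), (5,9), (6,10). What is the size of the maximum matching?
5 (matching: (1,7), (2,11), (3,8), (4,10), (5,9); upper bound min(|L|,|R|) = min(6,5) = 5)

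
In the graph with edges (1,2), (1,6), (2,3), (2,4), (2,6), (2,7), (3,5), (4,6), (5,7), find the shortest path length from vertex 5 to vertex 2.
2 (path: 5 -> 7 -> 2, 2 edges)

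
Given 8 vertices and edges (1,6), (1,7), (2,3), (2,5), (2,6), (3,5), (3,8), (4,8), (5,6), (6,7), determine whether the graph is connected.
Yes (BFS from 1 visits [1, 6, 7, 2, 5, 3, 8, 4] — all 8 vertices reached)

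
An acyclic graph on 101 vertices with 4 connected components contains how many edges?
97 (Each of the 4 component trees on V_i vertices has V_i - 1 edges; summing gives V - C = 101 - 4 = 97)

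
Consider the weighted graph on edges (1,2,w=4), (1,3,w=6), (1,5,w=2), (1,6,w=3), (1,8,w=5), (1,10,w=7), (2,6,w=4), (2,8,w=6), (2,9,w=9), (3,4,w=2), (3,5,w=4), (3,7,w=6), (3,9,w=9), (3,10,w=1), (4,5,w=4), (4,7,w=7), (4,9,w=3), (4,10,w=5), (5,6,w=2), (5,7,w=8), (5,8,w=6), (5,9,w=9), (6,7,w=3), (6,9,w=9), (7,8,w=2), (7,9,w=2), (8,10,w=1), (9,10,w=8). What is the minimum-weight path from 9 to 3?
5 (path: 9 -> 4 -> 3; weights 3 + 2 = 5)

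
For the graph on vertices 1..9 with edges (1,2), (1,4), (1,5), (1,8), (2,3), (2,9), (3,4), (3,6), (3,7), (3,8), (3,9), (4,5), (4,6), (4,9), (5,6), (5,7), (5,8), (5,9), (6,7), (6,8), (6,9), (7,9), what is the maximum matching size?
4 (matching: (1,8), (3,7), (4,6), (5,9); upper bound floor(n/2) = floor(9/2) = 4)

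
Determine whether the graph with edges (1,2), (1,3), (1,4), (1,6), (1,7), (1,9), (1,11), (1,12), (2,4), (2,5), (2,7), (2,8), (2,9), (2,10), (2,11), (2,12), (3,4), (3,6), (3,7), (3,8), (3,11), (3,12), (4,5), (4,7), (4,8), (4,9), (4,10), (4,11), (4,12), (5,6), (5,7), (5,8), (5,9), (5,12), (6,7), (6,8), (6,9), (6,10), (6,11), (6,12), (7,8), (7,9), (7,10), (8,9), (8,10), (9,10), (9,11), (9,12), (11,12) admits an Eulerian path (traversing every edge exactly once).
No (6 vertices have odd degree: {2, 3, 5, 6, 7, 11}; Eulerian path requires 0 or 2)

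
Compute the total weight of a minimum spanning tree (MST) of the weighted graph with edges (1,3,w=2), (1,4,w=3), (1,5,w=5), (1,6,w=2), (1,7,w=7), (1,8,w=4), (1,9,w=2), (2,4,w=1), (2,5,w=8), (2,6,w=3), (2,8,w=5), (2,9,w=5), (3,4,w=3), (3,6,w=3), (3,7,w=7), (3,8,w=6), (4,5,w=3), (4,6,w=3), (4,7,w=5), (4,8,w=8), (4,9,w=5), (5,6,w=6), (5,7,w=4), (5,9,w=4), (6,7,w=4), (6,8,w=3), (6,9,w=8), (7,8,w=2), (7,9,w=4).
18 (MST edges: (1,3,w=2), (1,4,w=3), (1,6,w=2), (1,9,w=2), (2,4,w=1), (4,5,w=3), (6,8,w=3), (7,8,w=2); sum of weights 2 + 3 + 2 + 2 + 1 + 3 + 3 + 2 = 18)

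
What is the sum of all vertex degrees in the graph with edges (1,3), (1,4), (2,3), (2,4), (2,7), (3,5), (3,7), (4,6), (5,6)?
18 (handshake: sum of degrees = 2|E| = 2 x 9 = 18)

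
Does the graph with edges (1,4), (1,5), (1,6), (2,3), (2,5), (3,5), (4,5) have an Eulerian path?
Yes (the graph is connected and exactly 2 vertices have odd degree: {1, 6}; any Eulerian path must start and end at those)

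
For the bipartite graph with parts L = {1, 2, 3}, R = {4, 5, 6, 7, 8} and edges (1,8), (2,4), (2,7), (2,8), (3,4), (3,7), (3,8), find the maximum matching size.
3 (matching: (1,8), (2,7), (3,4); upper bound min(|L|,|R|) = min(3,5) = 3)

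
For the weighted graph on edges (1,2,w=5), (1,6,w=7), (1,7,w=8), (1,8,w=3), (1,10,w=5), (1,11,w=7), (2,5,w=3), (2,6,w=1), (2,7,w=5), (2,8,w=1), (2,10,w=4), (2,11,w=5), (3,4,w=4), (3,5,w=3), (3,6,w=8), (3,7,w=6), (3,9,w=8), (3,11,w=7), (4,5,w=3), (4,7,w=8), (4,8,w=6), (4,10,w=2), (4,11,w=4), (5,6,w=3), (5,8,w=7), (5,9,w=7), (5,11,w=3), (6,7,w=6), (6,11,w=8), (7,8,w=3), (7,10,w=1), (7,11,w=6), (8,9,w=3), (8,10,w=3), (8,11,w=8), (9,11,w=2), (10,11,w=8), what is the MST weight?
22 (MST edges: (1,8,w=3), (2,5,w=3), (2,6,w=1), (2,8,w=1), (3,5,w=3), (4,5,w=3), (4,10,w=2), (5,11,w=3), (7,10,w=1), (9,11,w=2); sum of weights 3 + 3 + 1 + 1 + 3 + 3 + 2 + 3 + 1 + 2 = 22)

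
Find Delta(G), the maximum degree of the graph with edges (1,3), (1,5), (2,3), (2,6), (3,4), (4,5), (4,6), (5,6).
3 (attained at vertices 3, 4, 5, 6)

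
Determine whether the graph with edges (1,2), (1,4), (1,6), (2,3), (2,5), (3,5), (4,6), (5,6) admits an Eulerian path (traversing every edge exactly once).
No (4 vertices have odd degree: {1, 2, 5, 6}; Eulerian path requires 0 or 2)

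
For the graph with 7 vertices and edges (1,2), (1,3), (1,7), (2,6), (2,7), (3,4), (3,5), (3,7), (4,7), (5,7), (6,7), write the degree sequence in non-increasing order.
[6, 4, 3, 3, 2, 2, 2] (degrees: deg(1)=3, deg(2)=3, deg(3)=4, deg(4)=2, deg(5)=2, deg(6)=2, deg(7)=6)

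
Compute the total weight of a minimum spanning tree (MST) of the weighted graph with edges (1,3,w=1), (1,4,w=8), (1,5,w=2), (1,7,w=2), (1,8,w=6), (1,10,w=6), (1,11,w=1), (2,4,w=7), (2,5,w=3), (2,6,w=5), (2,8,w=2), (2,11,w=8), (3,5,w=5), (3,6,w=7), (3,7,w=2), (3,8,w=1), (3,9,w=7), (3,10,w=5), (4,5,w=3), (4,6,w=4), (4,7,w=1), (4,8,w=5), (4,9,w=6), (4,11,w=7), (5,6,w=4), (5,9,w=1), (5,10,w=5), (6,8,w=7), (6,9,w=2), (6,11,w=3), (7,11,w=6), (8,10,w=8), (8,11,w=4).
18 (MST edges: (1,3,w=1), (1,5,w=2), (1,7,w=2), (1,11,w=1), (2,8,w=2), (3,8,w=1), (3,10,w=5), (4,7,w=1), (5,9,w=1), (6,9,w=2); sum of weights 1 + 2 + 2 + 1 + 2 + 1 + 5 + 1 + 1 + 2 = 18)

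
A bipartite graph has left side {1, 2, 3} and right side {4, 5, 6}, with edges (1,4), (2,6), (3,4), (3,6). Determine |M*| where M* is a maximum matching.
2 (matching: (1,4), (2,6); upper bound min(|L|,|R|) = min(3,3) = 3)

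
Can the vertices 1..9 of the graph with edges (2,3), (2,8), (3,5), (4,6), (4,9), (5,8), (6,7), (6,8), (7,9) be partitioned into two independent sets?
Yes. Partition: {1, 2, 5, 6, 9}, {3, 4, 7, 8}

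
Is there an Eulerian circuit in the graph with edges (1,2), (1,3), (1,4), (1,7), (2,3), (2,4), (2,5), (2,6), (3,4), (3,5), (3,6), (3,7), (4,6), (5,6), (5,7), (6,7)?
No (2 vertices have odd degree: {2, 6}; Eulerian circuit requires 0)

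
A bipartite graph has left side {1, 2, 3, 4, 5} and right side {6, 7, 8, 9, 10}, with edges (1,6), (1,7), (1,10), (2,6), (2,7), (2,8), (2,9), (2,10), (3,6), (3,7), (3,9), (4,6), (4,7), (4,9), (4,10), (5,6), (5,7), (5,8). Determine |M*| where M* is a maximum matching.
5 (matching: (1,10), (2,9), (3,7), (4,6), (5,8); upper bound min(|L|,|R|) = min(5,5) = 5)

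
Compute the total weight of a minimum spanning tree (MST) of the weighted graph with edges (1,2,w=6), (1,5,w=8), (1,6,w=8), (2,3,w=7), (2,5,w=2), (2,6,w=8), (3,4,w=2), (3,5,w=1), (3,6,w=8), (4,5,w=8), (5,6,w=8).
19 (MST edges: (1,2,w=6), (1,6,w=8), (2,5,w=2), (3,4,w=2), (3,5,w=1); sum of weights 6 + 8 + 2 + 2 + 1 = 19)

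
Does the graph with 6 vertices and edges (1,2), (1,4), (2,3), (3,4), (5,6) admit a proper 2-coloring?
Yes. Partition: {1, 3, 5}, {2, 4, 6}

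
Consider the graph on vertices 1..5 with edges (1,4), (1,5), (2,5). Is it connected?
No, it has 2 components: {1, 2, 4, 5}, {3}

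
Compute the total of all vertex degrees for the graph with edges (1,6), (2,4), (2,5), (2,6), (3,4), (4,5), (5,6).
14 (handshake: sum of degrees = 2|E| = 2 x 7 = 14)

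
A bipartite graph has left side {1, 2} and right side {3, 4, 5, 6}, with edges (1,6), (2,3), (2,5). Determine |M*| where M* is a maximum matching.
2 (matching: (1,6), (2,5); upper bound min(|L|,|R|) = min(2,4) = 2)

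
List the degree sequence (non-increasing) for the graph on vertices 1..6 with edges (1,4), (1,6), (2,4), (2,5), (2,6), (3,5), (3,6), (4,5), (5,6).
[4, 4, 3, 3, 2, 2] (degrees: deg(1)=2, deg(2)=3, deg(3)=2, deg(4)=3, deg(5)=4, deg(6)=4)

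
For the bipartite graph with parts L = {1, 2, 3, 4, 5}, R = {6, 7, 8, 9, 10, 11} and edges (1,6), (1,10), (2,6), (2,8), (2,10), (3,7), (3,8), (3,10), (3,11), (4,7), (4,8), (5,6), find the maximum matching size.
5 (matching: (1,10), (2,8), (3,11), (4,7), (5,6); upper bound min(|L|,|R|) = min(5,6) = 5)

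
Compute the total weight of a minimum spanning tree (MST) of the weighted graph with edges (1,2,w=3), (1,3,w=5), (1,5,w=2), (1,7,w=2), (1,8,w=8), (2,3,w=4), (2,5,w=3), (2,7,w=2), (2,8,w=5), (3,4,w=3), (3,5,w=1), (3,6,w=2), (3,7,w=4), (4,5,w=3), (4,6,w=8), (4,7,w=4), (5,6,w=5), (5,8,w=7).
17 (MST edges: (1,5,w=2), (1,7,w=2), (2,7,w=2), (2,8,w=5), (3,4,w=3), (3,5,w=1), (3,6,w=2); sum of weights 2 + 2 + 2 + 5 + 3 + 1 + 2 = 17)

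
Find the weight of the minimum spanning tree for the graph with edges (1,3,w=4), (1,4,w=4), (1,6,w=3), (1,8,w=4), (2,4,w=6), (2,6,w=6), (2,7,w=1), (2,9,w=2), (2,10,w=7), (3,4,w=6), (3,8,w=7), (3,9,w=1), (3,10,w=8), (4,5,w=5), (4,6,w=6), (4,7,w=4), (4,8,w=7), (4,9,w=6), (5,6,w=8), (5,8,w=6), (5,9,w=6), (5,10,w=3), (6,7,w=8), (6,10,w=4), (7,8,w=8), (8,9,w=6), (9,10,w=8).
26 (MST edges: (1,3,w=4), (1,4,w=4), (1,6,w=3), (1,8,w=4), (2,7,w=1), (2,9,w=2), (3,9,w=1), (5,10,w=3), (6,10,w=4); sum of weights 4 + 4 + 3 + 4 + 1 + 2 + 1 + 3 + 4 = 26)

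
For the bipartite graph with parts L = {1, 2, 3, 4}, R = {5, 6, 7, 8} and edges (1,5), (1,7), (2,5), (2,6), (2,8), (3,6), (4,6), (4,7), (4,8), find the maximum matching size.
4 (matching: (1,7), (2,5), (3,6), (4,8); upper bound min(|L|,|R|) = min(4,4) = 4)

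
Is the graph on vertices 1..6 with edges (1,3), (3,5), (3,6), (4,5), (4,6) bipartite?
Yes. Partition: {1, 2, 5, 6}, {3, 4}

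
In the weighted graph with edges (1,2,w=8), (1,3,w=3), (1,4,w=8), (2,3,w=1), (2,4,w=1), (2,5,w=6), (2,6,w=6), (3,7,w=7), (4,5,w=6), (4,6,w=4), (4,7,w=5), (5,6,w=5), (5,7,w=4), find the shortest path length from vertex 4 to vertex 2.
1 (path: 4 -> 2; weights 1 = 1)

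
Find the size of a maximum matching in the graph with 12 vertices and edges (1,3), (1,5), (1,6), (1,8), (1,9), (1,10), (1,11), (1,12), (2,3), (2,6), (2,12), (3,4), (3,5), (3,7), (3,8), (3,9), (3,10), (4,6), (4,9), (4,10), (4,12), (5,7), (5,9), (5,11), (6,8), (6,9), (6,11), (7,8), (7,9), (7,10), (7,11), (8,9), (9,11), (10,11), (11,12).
6 (matching: (1,8), (2,3), (4,12), (5,11), (6,9), (7,10); upper bound floor(n/2) = floor(12/2) = 6)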